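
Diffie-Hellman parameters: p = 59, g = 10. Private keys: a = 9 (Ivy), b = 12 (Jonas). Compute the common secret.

4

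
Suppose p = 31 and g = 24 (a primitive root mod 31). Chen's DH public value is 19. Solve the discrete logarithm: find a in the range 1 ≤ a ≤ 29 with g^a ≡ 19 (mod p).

28

Try successive powers of 24 modulo 31:
24^1 ≡ 24
24^2 ≡ 18
24^3 ≡ 29
24^4 ≡ 14
24^5 ≡ 26
24^6 ≡ 4
24^7 ≡ 3
24^8 ≡ 10
24^9 ≡ 23
24^10 ≡ 25
24^11 ≡ 11
24^12 ≡ 16
24^13 ≡ 12
24^14 ≡ 9
24^15 ≡ 30
24^16 ≡ 7
24^17 ≡ 13
24^18 ≡ 2
24^19 ≡ 17
24^20 ≡ 5
24^21 ≡ 27
24^22 ≡ 28
24^23 ≡ 21
24^24 ≡ 8
24^25 ≡ 6
24^26 ≡ 20
24^27 ≡ 15
24^28 ≡ 19
Found: a = 28.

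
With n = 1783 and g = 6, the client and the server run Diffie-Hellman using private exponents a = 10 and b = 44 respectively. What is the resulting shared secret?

441

The client sends A = g^a mod n = 6^10 mod 1783.
6^1 ≡ 6 (mod 1783)
6^2 = (6^1)^2 ≡ 6^2 = 36 ≡ 36 (mod 1783)
6^4 = (6^2)^2 ≡ 36^2 = 1296 ≡ 1296 (mod 1783)
6^8 = (6^4)^2 ≡ 1296^2 = 1679616 ≡ 30 (mod 1783)
6^10 = 6^8 · 6^2 ≡ 30 · 36 ≡ 1080 (mod 1783).
So A = 1080. The server then computes K = A^b mod n = 1080^44 mod 1783.
1080^1 ≡ 1080 (mod 1783)
1080^2 = (1080^1)^2 ≡ 1080^2 = 1166400 ≡ 318 (mod 1783)
1080^4 = (1080^2)^2 ≡ 318^2 = 101124 ≡ 1276 (mod 1783)
1080^8 = (1080^4)^2 ≡ 1276^2 = 1628176 ≡ 297 (mod 1783)
1080^16 = (1080^8)^2 ≡ 297^2 = 88209 ≡ 842 (mod 1783)
1080^32 = (1080^16)^2 ≡ 842^2 = 708964 ≡ 1113 (mod 1783)
1080^44 = 1080^32 · 1080^8 · 1080^4 ≡ 1113 · 297 · 1276 ≡ 441 (mod 1783).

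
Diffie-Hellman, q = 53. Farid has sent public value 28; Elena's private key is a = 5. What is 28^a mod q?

49

Shared key K = 28^5 mod 53.
28^1 ≡ 28 (mod 53)
28^2 = (28^1)^2 ≡ 28^2 = 784 ≡ 42 (mod 53)
28^4 = (28^2)^2 ≡ 42^2 = 1764 ≡ 15 (mod 53)
28^5 = 28^4 · 28^1 ≡ 15 · 28 ≡ 49 (mod 53).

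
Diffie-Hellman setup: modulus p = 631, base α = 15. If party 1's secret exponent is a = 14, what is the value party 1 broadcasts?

86

Public value = 15^14 mod 631.
15^1 ≡ 15 (mod 631)
15^2 = (15^1)^2 ≡ 15^2 = 225 ≡ 225 (mod 631)
15^4 = (15^2)^2 ≡ 225^2 = 50625 ≡ 145 (mod 631)
15^8 = (15^4)^2 ≡ 145^2 = 21025 ≡ 202 (mod 631)
15^14 = 15^8 · 15^4 · 15^2 ≡ 202 · 145 · 225 ≡ 86 (mod 631).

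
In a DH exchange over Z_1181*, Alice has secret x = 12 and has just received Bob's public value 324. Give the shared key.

139

Shared key K = 324^12 mod 1181.
324^1 ≡ 324 (mod 1181)
324^2 = (324^1)^2 ≡ 324^2 = 104976 ≡ 1048 (mod 1181)
324^4 = (324^2)^2 ≡ 1048^2 = 1098304 ≡ 1155 (mod 1181)
324^8 = (324^4)^2 ≡ 1155^2 = 1334025 ≡ 676 (mod 1181)
324^12 = 324^8 · 324^4 ≡ 676 · 1155 ≡ 139 (mod 1181).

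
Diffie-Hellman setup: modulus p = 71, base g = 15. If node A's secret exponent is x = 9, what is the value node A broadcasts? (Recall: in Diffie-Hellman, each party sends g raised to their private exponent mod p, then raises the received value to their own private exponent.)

Public value = 15^9 (mod 71).
15^1 ≡ 15 (mod 71)
15^2 = (15^1)^2 ≡ 15^2 = 225 ≡ 12 (mod 71)
15^4 = (15^2)^2 ≡ 12^2 = 144 ≡ 2 (mod 71)
15^8 = (15^4)^2 ≡ 2^2 = 4 ≡ 4 (mod 71)
15^9 = 15^8 · 15^1 ≡ 4 · 15 ≡ 60 (mod 71).

60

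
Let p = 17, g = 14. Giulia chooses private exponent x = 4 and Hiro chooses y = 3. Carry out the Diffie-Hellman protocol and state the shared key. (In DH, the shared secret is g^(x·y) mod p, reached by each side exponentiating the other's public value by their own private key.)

Hiro sends B = g^y mod p = 14^3 mod 17.
14^1 ≡ 14 (mod 17)
14^2 = (14^1)^2 ≡ 14^2 = 196 ≡ 9 (mod 17)
14^3 = 14^2 · 14^1 ≡ 9 · 14 ≡ 7 (mod 17).
So B = 7. Giulia then computes K = B^x mod p = 7^4 mod 17.
7^1 ≡ 7 (mod 17)
7^2 = (7^1)^2 ≡ 7^2 = 49 ≡ 15 (mod 17)
7^4 = (7^2)^2 ≡ 15^2 = 225 ≡ 4 (mod 17)

4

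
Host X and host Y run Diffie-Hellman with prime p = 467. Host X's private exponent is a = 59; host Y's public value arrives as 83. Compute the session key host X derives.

193

Shared key K = 83^59 mod 467.
83^1 ≡ 83 (mod 467)
83^2 = (83^1)^2 ≡ 83^2 = 6889 ≡ 351 (mod 467)
83^4 = (83^2)^2 ≡ 351^2 = 123201 ≡ 380 (mod 467)
83^8 = (83^4)^2 ≡ 380^2 = 144400 ≡ 97 (mod 467)
83^16 = (83^8)^2 ≡ 97^2 = 9409 ≡ 69 (mod 467)
83^32 = (83^16)^2 ≡ 69^2 = 4761 ≡ 91 (mod 467)
83^59 = 83^32 · 83^16 · 83^8 · 83^2 · 83^1 ≡ 91 · 69 · 97 · 351 · 83 ≡ 193 (mod 467).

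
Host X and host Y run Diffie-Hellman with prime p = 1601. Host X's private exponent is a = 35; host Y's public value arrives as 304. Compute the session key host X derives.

Shared key K = 304^35 mod 1601.
304^1 ≡ 304 (mod 1601)
304^2 = (304^1)^2 ≡ 304^2 = 92416 ≡ 1159 (mod 1601)
304^4 = (304^2)^2 ≡ 1159^2 = 1343281 ≡ 42 (mod 1601)
304^8 = (304^4)^2 ≡ 42^2 = 1764 ≡ 163 (mod 1601)
304^16 = (304^8)^2 ≡ 163^2 = 26569 ≡ 953 (mod 1601)
304^32 = (304^16)^2 ≡ 953^2 = 908209 ≡ 442 (mod 1601)
304^35 = 304^32 · 304^2 · 304^1 ≡ 442 · 1159 · 304 ≡ 40 (mod 1601).

40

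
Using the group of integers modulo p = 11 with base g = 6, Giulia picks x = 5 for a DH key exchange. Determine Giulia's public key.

10

Public value = 6^5 (mod 11).
6^1 ≡ 6 (mod 11)
6^2 = (6^1)^2 ≡ 6^2 = 36 ≡ 3 (mod 11)
6^4 = (6^2)^2 ≡ 3^2 = 9 ≡ 9 (mod 11)
6^5 = 6^4 · 6^1 ≡ 9 · 6 ≡ 10 (mod 11).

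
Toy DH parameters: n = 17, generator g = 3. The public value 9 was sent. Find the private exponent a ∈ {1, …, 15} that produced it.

Try successive powers of 3 modulo 17:
3^1 ≡ 3
3^2 ≡ 9
Found: a = 2.

2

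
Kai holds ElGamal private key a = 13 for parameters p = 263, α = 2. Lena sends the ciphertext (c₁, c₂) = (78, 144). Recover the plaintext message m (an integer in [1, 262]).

54

Shared mask s = c₁^a mod p = 78^13 mod 263.
78^1 ≡ 78 (mod 263)
78^2 = (78^1)^2 ≡ 78^2 = 6084 ≡ 35 (mod 263)
78^4 = (78^2)^2 ≡ 35^2 = 1225 ≡ 173 (mod 263)
78^8 = (78^4)^2 ≡ 173^2 = 29929 ≡ 210 (mod 263)
78^13 = 78^8 · 78^4 · 78^1 ≡ 210 · 173 · 78 ≡ 178 (mod 263).
So s = 178; s⁻¹ ≡ 99 (mod 263).
m = c₂ · s⁻¹ mod 263 = 144 · 99 mod 263 = 54.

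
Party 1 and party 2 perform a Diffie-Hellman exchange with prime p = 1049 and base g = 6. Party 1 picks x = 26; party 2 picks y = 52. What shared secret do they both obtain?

514

Party 1 sends A = g^x mod p = 6^26 mod 1049.
6^1 ≡ 6 (mod 1049)
6^2 = (6^1)^2 ≡ 6^2 = 36 ≡ 36 (mod 1049)
6^4 = (6^2)^2 ≡ 36^2 = 1296 ≡ 247 (mod 1049)
6^8 = (6^4)^2 ≡ 247^2 = 61009 ≡ 167 (mod 1049)
6^16 = (6^8)^2 ≡ 167^2 = 27889 ≡ 615 (mod 1049)
6^26 = 6^16 · 6^8 · 6^2 ≡ 615 · 167 · 36 ≡ 704 (mod 1049).
So A = 704. Party 2 then computes K = A^y mod p = 704^52 mod 1049.
704^1 ≡ 704 (mod 1049)
704^2 = (704^1)^2 ≡ 704^2 = 495616 ≡ 488 (mod 1049)
704^4 = (704^2)^2 ≡ 488^2 = 238144 ≡ 21 (mod 1049)
704^8 = (704^4)^2 ≡ 21^2 = 441 ≡ 441 (mod 1049)
704^16 = (704^8)^2 ≡ 441^2 = 194481 ≡ 416 (mod 1049)
704^32 = (704^16)^2 ≡ 416^2 = 173056 ≡ 1020 (mod 1049)
704^52 = 704^32 · 704^16 · 704^4 ≡ 1020 · 416 · 21 ≡ 514 (mod 1049).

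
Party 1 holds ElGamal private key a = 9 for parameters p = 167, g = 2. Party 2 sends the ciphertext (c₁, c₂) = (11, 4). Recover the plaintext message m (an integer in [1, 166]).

16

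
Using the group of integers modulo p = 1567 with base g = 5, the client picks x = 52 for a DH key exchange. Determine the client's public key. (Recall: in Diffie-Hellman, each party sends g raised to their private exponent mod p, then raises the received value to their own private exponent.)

Public value = 5^52 mod 1567.
5^1 ≡ 5 (mod 1567)
5^2 = (5^1)^2 ≡ 5^2 = 25 ≡ 25 (mod 1567)
5^4 = (5^2)^2 ≡ 25^2 = 625 ≡ 625 (mod 1567)
5^8 = (5^4)^2 ≡ 625^2 = 390625 ≡ 442 (mod 1567)
5^16 = (5^8)^2 ≡ 442^2 = 195364 ≡ 1056 (mod 1567)
5^32 = (5^16)^2 ≡ 1056^2 = 1115136 ≡ 999 (mod 1567)
5^52 = 5^32 · 5^16 · 5^4 ≡ 999 · 1056 · 625 ≡ 1245 (mod 1567).

1245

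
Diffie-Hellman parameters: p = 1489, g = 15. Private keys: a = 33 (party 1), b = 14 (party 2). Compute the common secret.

Party 2 sends B = g^b mod p = 15^14 mod 1489.
15^1 ≡ 15 (mod 1489)
15^2 = (15^1)^2 ≡ 15^2 = 225 ≡ 225 (mod 1489)
15^4 = (15^2)^2 ≡ 225^2 = 50625 ≡ 1488 (mod 1489)
15^8 = (15^4)^2 ≡ 1488^2 = 2214144 ≡ 1 (mod 1489)
15^14 = 15^8 · 15^4 · 15^2 ≡ 1 · 1488 · 225 ≡ 1264 (mod 1489).
So B = 1264. Party 1 then computes K = B^a mod p = 1264^33 mod 1489.
1264^1 ≡ 1264 (mod 1489)
1264^2 = (1264^1)^2 ≡ 1264^2 = 1597696 ≡ 1488 (mod 1489)
1264^4 = (1264^2)^2 ≡ 1488^2 = 2214144 ≡ 1 (mod 1489)
1264^8 = (1264^4)^2 ≡ 1^2 = 1 ≡ 1 (mod 1489)
1264^16 = (1264^8)^2 ≡ 1^2 = 1 ≡ 1 (mod 1489)
1264^32 = (1264^16)^2 ≡ 1^2 = 1 ≡ 1 (mod 1489)
1264^33 = 1264^32 · 1264^1 ≡ 1 · 1264 ≡ 1264 (mod 1489).

1264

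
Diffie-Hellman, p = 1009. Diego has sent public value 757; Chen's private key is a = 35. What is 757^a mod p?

Shared key K = 757^35 mod 1009.
757^1 ≡ 757 (mod 1009)
757^2 = (757^1)^2 ≡ 757^2 = 573049 ≡ 946 (mod 1009)
757^4 = (757^2)^2 ≡ 946^2 = 894916 ≡ 942 (mod 1009)
757^8 = (757^4)^2 ≡ 942^2 = 887364 ≡ 453 (mod 1009)
757^16 = (757^8)^2 ≡ 453^2 = 205209 ≡ 382 (mod 1009)
757^32 = (757^16)^2 ≡ 382^2 = 145924 ≡ 628 (mod 1009)
757^35 = 757^32 · 757^2 · 757^1 ≡ 628 · 946 · 757 ≡ 199 (mod 1009).

199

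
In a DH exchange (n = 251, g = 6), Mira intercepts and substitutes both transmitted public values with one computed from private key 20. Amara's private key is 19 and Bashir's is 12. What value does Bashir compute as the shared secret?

241

Bashir receives Mira's public value M = 6^20 mod 251 instead of the honest one.
6^1 ≡ 6 (mod 251)
6^2 = (6^1)^2 ≡ 6^2 = 36 ≡ 36 (mod 251)
6^4 = (6^2)^2 ≡ 36^2 = 1296 ≡ 41 (mod 251)
6^8 = (6^4)^2 ≡ 41^2 = 1681 ≡ 175 (mod 251)
6^16 = (6^8)^2 ≡ 175^2 = 30625 ≡ 3 (mod 251)
6^20 = 6^16 · 6^4 ≡ 3 · 41 ≡ 123 (mod 251).
So M = 123. Bashir computes K = M^12 mod 251.
123^1 ≡ 123 (mod 251)
123^2 = (123^1)^2 ≡ 123^2 = 15129 ≡ 69 (mod 251)
123^4 = (123^2)^2 ≡ 69^2 = 4761 ≡ 243 (mod 251)
123^8 = (123^4)^2 ≡ 243^2 = 59049 ≡ 64 (mod 251)
123^12 = 123^8 · 123^4 ≡ 64 · 243 ≡ 241 (mod 251).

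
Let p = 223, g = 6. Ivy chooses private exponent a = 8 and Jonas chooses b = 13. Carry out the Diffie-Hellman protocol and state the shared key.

Jonas sends B = g^b mod p = 6^13 mod 223.
6^1 ≡ 6 (mod 223)
6^2 = (6^1)^2 ≡ 6^2 = 36 ≡ 36 (mod 223)
6^4 = (6^2)^2 ≡ 36^2 = 1296 ≡ 181 (mod 223)
6^8 = (6^4)^2 ≡ 181^2 = 32761 ≡ 203 (mod 223)
6^13 = 6^8 · 6^4 · 6^1 ≡ 203 · 181 · 6 ≡ 134 (mod 223).
So B = 134. Ivy then computes K = B^a mod p = 134^8 mod 223.
134^1 ≡ 134 (mod 223)
134^2 = (134^1)^2 ≡ 134^2 = 17956 ≡ 116 (mod 223)
134^4 = (134^2)^2 ≡ 116^2 = 13456 ≡ 76 (mod 223)
134^8 = (134^4)^2 ≡ 76^2 = 5776 ≡ 201 (mod 223)

201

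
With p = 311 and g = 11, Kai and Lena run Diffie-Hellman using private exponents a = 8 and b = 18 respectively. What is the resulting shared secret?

91

Kai sends A = g^a mod p = 11^8 mod 311.
11^1 ≡ 11 (mod 311)
11^2 = (11^1)^2 ≡ 11^2 = 121 ≡ 121 (mod 311)
11^4 = (11^2)^2 ≡ 121^2 = 14641 ≡ 24 (mod 311)
11^8 = (11^4)^2 ≡ 24^2 = 576 ≡ 265 (mod 311)
So A = 265. Lena then computes K = A^b mod p = 265^18 mod 311.
265^1 ≡ 265 (mod 311)
265^2 = (265^1)^2 ≡ 265^2 = 70225 ≡ 250 (mod 311)
265^4 = (265^2)^2 ≡ 250^2 = 62500 ≡ 300 (mod 311)
265^8 = (265^4)^2 ≡ 300^2 = 90000 ≡ 121 (mod 311)
265^16 = (265^8)^2 ≡ 121^2 = 14641 ≡ 24 (mod 311)
265^18 = 265^16 · 265^2 ≡ 24 · 250 ≡ 91 (mod 311).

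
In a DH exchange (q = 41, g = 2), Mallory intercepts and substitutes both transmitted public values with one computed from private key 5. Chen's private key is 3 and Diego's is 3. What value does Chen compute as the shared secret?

Chen receives Mallory's public value M = 2^5 mod 41 instead of the honest one.
2^1 ≡ 2 (mod 41)
2^2 = (2^1)^2 ≡ 2^2 = 4 ≡ 4 (mod 41)
2^4 = (2^2)^2 ≡ 4^2 = 16 ≡ 16 (mod 41)
2^5 = 2^4 · 2^1 ≡ 16 · 2 ≡ 32 (mod 41).
So M = 32. Chen computes K = M^3 mod 41.
32^1 ≡ 32 (mod 41)
32^2 = (32^1)^2 ≡ 32^2 = 1024 ≡ 40 (mod 41)
32^3 = 32^2 · 32^1 ≡ 40 · 32 ≡ 9 (mod 41).

9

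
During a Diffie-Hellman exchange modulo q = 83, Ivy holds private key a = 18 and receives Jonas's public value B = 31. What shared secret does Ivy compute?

Shared key K = 31^18 mod 83.
31^1 ≡ 31 (mod 83)
31^2 = (31^1)^2 ≡ 31^2 = 961 ≡ 48 (mod 83)
31^4 = (31^2)^2 ≡ 48^2 = 2304 ≡ 63 (mod 83)
31^8 = (31^4)^2 ≡ 63^2 = 3969 ≡ 68 (mod 83)
31^16 = (31^8)^2 ≡ 68^2 = 4624 ≡ 59 (mod 83)
31^18 = 31^16 · 31^2 ≡ 59 · 48 ≡ 10 (mod 83).

10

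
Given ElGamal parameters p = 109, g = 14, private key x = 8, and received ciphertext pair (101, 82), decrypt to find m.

43

Shared mask s = c₁^x mod p = 101^8 mod 109.
101^1 ≡ 101 (mod 109)
101^2 = (101^1)^2 ≡ 101^2 = 10201 ≡ 64 (mod 109)
101^4 = (101^2)^2 ≡ 64^2 = 4096 ≡ 63 (mod 109)
101^8 = (101^4)^2 ≡ 63^2 = 3969 ≡ 45 (mod 109)
So s = 45; s⁻¹ ≡ 63 (mod 109).
m = c₂ · s⁻¹ mod 109 = 82 · 63 mod 109 = 43.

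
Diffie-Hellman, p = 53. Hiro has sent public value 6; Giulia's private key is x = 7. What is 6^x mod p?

43

Shared key K = 6^7 mod 53.
6^1 ≡ 6 (mod 53)
6^2 = (6^1)^2 ≡ 6^2 = 36 ≡ 36 (mod 53)
6^4 = (6^2)^2 ≡ 36^2 = 1296 ≡ 24 (mod 53)
6^7 = 6^4 · 6^2 · 6^1 ≡ 24 · 36 · 6 ≡ 43 (mod 53).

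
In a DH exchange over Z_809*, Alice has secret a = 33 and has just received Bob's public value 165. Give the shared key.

36

Shared key K = 165^33 mod 809.
165^1 ≡ 165 (mod 809)
165^2 = (165^1)^2 ≡ 165^2 = 27225 ≡ 528 (mod 809)
165^4 = (165^2)^2 ≡ 528^2 = 278784 ≡ 488 (mod 809)
165^8 = (165^4)^2 ≡ 488^2 = 238144 ≡ 298 (mod 809)
165^16 = (165^8)^2 ≡ 298^2 = 88804 ≡ 623 (mod 809)
165^32 = (165^16)^2 ≡ 623^2 = 388129 ≡ 618 (mod 809)
165^33 = 165^32 · 165^1 ≡ 618 · 165 ≡ 36 (mod 809).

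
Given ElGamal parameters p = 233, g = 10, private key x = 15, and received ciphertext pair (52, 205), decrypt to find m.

32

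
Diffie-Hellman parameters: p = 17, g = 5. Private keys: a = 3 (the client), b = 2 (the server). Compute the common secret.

The client sends A = g^a mod p = 5^3 mod 17.
5^1 ≡ 5 (mod 17)
5^2 = (5^1)^2 ≡ 5^2 = 25 ≡ 8 (mod 17)
5^3 = 5^2 · 5^1 ≡ 8 · 5 ≡ 6 (mod 17).
So A = 6. The server then computes K = A^b mod p = 6^2 mod 17.
6^1 ≡ 6 (mod 17)
6^2 = (6^1)^2 ≡ 6^2 = 36 ≡ 2 (mod 17)

2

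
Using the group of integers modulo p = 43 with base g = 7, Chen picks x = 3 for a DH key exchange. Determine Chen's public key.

42

Public value = 7^3 (mod 43).
7^1 ≡ 7 (mod 43)
7^2 = (7^1)^2 ≡ 7^2 = 49 ≡ 6 (mod 43)
7^3 = 7^2 · 7^1 ≡ 6 · 7 ≡ 42 (mod 43).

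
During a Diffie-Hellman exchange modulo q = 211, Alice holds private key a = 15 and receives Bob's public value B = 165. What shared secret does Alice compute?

63

Shared key K = 165^15 mod 211.
165^1 ≡ 165 (mod 211)
165^2 = (165^1)^2 ≡ 165^2 = 27225 ≡ 6 (mod 211)
165^4 = (165^2)^2 ≡ 6^2 = 36 ≡ 36 (mod 211)
165^8 = (165^4)^2 ≡ 36^2 = 1296 ≡ 30 (mod 211)
165^15 = 165^8 · 165^4 · 165^2 · 165^1 ≡ 30 · 36 · 6 · 165 ≡ 63 (mod 211).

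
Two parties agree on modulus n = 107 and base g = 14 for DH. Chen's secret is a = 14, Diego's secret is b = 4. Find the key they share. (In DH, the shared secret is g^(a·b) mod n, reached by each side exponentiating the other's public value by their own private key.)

69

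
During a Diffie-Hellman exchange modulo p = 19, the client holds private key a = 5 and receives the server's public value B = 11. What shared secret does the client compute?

7

Shared key K = 11^5 mod 19.
11^1 ≡ 11 (mod 19)
11^2 = (11^1)^2 ≡ 11^2 = 121 ≡ 7 (mod 19)
11^4 = (11^2)^2 ≡ 7^2 = 49 ≡ 11 (mod 19)
11^5 = 11^4 · 11^1 ≡ 11 · 11 ≡ 7 (mod 19).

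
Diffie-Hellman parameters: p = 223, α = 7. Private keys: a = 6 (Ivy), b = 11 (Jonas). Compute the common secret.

8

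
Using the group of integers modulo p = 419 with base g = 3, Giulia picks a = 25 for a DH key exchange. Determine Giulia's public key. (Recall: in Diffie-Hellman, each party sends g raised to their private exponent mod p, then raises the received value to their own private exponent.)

Public value = 3^25 mod 419.
3^1 ≡ 3 (mod 419)
3^2 = (3^1)^2 ≡ 3^2 = 9 ≡ 9 (mod 419)
3^4 = (3^2)^2 ≡ 9^2 = 81 ≡ 81 (mod 419)
3^8 = (3^4)^2 ≡ 81^2 = 6561 ≡ 276 (mod 419)
3^16 = (3^8)^2 ≡ 276^2 = 76176 ≡ 337 (mod 419)
3^25 = 3^16 · 3^8 · 3^1 ≡ 337 · 276 · 3 ≡ 401 (mod 419).

401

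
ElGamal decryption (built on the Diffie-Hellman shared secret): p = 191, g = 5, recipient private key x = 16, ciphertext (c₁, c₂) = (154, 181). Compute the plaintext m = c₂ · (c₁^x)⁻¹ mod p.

189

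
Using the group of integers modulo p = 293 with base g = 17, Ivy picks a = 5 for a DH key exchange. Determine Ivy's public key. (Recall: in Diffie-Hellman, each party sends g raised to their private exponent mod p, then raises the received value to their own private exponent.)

Public value = 17^5 mod 293.
17^1 ≡ 17 (mod 293)
17^2 = (17^1)^2 ≡ 17^2 = 289 ≡ 289 (mod 293)
17^4 = (17^2)^2 ≡ 289^2 = 83521 ≡ 16 (mod 293)
17^5 = 17^4 · 17^1 ≡ 16 · 17 ≡ 272 (mod 293).

272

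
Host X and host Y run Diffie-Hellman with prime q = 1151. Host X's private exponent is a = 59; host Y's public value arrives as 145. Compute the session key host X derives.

Shared key K = 145^59 mod 1151.
145^1 ≡ 145 (mod 1151)
145^2 = (145^1)^2 ≡ 145^2 = 21025 ≡ 307 (mod 1151)
145^4 = (145^2)^2 ≡ 307^2 = 94249 ≡ 1018 (mod 1151)
145^8 = (145^4)^2 ≡ 1018^2 = 1036324 ≡ 424 (mod 1151)
145^16 = (145^8)^2 ≡ 424^2 = 179776 ≡ 220 (mod 1151)
145^32 = (145^16)^2 ≡ 220^2 = 48400 ≡ 58 (mod 1151)
145^59 = 145^32 · 145^16 · 145^8 · 145^2 · 145^1 ≡ 58 · 220 · 424 · 307 · 145 ≡ 616 (mod 1151).

616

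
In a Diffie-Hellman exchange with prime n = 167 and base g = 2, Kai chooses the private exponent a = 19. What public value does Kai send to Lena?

Public value = 2^19 mod 167.
2^1 ≡ 2 (mod 167)
2^2 = (2^1)^2 ≡ 2^2 = 4 ≡ 4 (mod 167)
2^4 = (2^2)^2 ≡ 4^2 = 16 ≡ 16 (mod 167)
2^8 = (2^4)^2 ≡ 16^2 = 256 ≡ 89 (mod 167)
2^16 = (2^8)^2 ≡ 89^2 = 7921 ≡ 72 (mod 167)
2^19 = 2^16 · 2^2 · 2^1 ≡ 72 · 4 · 2 ≡ 75 (mod 167).

75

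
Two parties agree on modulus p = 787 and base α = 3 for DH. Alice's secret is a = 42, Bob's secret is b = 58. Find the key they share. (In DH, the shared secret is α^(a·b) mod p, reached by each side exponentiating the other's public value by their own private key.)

539

Alice sends A = α^a mod p = 3^42 mod 787.
3^1 ≡ 3 (mod 787)
3^2 = (3^1)^2 ≡ 3^2 = 9 ≡ 9 (mod 787)
3^4 = (3^2)^2 ≡ 9^2 = 81 ≡ 81 (mod 787)
3^8 = (3^4)^2 ≡ 81^2 = 6561 ≡ 265 (mod 787)
3^16 = (3^8)^2 ≡ 265^2 = 70225 ≡ 182 (mod 787)
3^32 = (3^16)^2 ≡ 182^2 = 33124 ≡ 70 (mod 787)
3^42 = 3^32 · 3^8 · 3^2 ≡ 70 · 265 · 9 ≡ 106 (mod 787).
So A = 106. Bob then computes K = A^b mod p = 106^58 mod 787.
106^1 ≡ 106 (mod 787)
106^2 = (106^1)^2 ≡ 106^2 = 11236 ≡ 218 (mod 787)
106^4 = (106^2)^2 ≡ 218^2 = 47524 ≡ 304 (mod 787)
106^8 = (106^4)^2 ≡ 304^2 = 92416 ≡ 337 (mod 787)
106^16 = (106^8)^2 ≡ 337^2 = 113569 ≡ 241 (mod 787)
106^32 = (106^16)^2 ≡ 241^2 = 58081 ≡ 630 (mod 787)
106^58 = 106^32 · 106^16 · 106^8 · 106^2 ≡ 630 · 241 · 337 · 218 ≡ 539 (mod 787).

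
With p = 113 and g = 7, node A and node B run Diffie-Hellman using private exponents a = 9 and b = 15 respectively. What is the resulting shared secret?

Node B sends B = g^b mod p = 7^15 mod 113.
7^1 ≡ 7 (mod 113)
7^2 = (7^1)^2 ≡ 7^2 = 49 ≡ 49 (mod 113)
7^4 = (7^2)^2 ≡ 49^2 = 2401 ≡ 28 (mod 113)
7^8 = (7^4)^2 ≡ 28^2 = 784 ≡ 106 (mod 113)
7^15 = 7^8 · 7^4 · 7^2 · 7^1 ≡ 106 · 28 · 49 · 7 ≡ 7 (mod 113).
So B = 7. Node A then computes K = B^a mod p = 7^9 mod 113.
7^1 ≡ 7 (mod 113)
7^2 = (7^1)^2 ≡ 7^2 = 49 ≡ 49 (mod 113)
7^4 = (7^2)^2 ≡ 49^2 = 2401 ≡ 28 (mod 113)
7^8 = (7^4)^2 ≡ 28^2 = 784 ≡ 106 (mod 113)
7^9 = 7^8 · 7^1 ≡ 106 · 7 ≡ 64 (mod 113).

64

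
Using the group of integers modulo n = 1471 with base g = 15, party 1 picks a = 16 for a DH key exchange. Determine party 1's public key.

883

Public value = 15^16 mod 1471.
15^1 ≡ 15 (mod 1471)
15^2 = (15^1)^2 ≡ 15^2 = 225 ≡ 225 (mod 1471)
15^4 = (15^2)^2 ≡ 225^2 = 50625 ≡ 611 (mod 1471)
15^8 = (15^4)^2 ≡ 611^2 = 373321 ≡ 1158 (mod 1471)
15^16 = (15^8)^2 ≡ 1158^2 = 1340964 ≡ 883 (mod 1471)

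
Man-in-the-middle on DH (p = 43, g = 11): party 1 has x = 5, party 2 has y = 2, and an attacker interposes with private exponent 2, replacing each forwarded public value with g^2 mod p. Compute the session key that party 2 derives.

Party 2 receives an attacker's public value M = 11^2 mod 43 instead of the honest one.
11^1 ≡ 11 (mod 43)
11^2 = (11^1)^2 ≡ 11^2 = 121 ≡ 35 (mod 43)
So M = 35. Party 2 computes K = M^2 mod 43.
35^1 ≡ 35 (mod 43)
35^2 = (35^1)^2 ≡ 35^2 = 1225 ≡ 21 (mod 43)

21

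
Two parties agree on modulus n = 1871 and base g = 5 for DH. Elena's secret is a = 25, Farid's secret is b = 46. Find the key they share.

1528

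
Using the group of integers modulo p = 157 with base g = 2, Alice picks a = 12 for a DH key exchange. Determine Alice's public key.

Public value = 2^12 mod 157.
2^1 ≡ 2 (mod 157)
2^2 = (2^1)^2 ≡ 2^2 = 4 ≡ 4 (mod 157)
2^4 = (2^2)^2 ≡ 4^2 = 16 ≡ 16 (mod 157)
2^8 = (2^4)^2 ≡ 16^2 = 256 ≡ 99 (mod 157)
2^12 = 2^8 · 2^4 ≡ 99 · 16 ≡ 14 (mod 157).

14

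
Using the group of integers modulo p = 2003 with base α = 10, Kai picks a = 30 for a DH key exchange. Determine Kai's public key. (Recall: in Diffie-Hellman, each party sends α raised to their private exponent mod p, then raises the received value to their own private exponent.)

Public value = 10^30 mod 2003.
10^1 ≡ 10 (mod 2003)
10^2 = (10^1)^2 ≡ 10^2 = 100 ≡ 100 (mod 2003)
10^4 = (10^2)^2 ≡ 100^2 = 10000 ≡ 1988 (mod 2003)
10^8 = (10^4)^2 ≡ 1988^2 = 3952144 ≡ 225 (mod 2003)
10^16 = (10^8)^2 ≡ 225^2 = 50625 ≡ 550 (mod 2003)
10^30 = 10^16 · 10^8 · 10^4 · 10^2 ≡ 550 · 225 · 1988 · 100 ≡ 1022 (mod 2003).

1022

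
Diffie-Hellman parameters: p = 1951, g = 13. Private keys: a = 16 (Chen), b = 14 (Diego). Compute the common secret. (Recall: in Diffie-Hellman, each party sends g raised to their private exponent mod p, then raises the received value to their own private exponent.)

Chen sends A = g^a mod p = 13^16 mod 1951.
13^1 ≡ 13 (mod 1951)
13^2 = (13^1)^2 ≡ 13^2 = 169 ≡ 169 (mod 1951)
13^4 = (13^2)^2 ≡ 169^2 = 28561 ≡ 1247 (mod 1951)
13^8 = (13^4)^2 ≡ 1247^2 = 1555009 ≡ 62 (mod 1951)
13^16 = (13^8)^2 ≡ 62^2 = 3844 ≡ 1893 (mod 1951)
So A = 1893. Diego then computes K = A^b mod p = 1893^14 mod 1951.
1893^1 ≡ 1893 (mod 1951)
1893^2 = (1893^1)^2 ≡ 1893^2 = 3583449 ≡ 1413 (mod 1951)
1893^4 = (1893^2)^2 ≡ 1413^2 = 1996569 ≡ 696 (mod 1951)
1893^8 = (1893^4)^2 ≡ 696^2 = 484416 ≡ 568 (mod 1951)
1893^14 = 1893^8 · 1893^4 · 1893^2 ≡ 568 · 696 · 1413 ≡ 1801 (mod 1951).

1801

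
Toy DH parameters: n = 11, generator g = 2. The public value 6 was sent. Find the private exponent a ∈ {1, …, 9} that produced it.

9

Try successive powers of 2 modulo 11:
2^1 ≡ 2
2^2 ≡ 4
2^3 ≡ 8
2^4 ≡ 5
2^5 ≡ 10
2^6 ≡ 9
2^7 ≡ 7
2^8 ≡ 3
2^9 ≡ 6
Found: a = 9.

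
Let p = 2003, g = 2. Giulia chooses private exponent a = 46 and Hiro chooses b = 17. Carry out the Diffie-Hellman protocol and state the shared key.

Giulia sends A = g^a mod p = 2^46 mod 2003.
2^1 ≡ 2 (mod 2003)
2^2 = (2^1)^2 ≡ 2^2 = 4 ≡ 4 (mod 2003)
2^4 = (2^2)^2 ≡ 4^2 = 16 ≡ 16 (mod 2003)
2^8 = (2^4)^2 ≡ 16^2 = 256 ≡ 256 (mod 2003)
2^16 = (2^8)^2 ≡ 256^2 = 65536 ≡ 1440 (mod 2003)
2^32 = (2^16)^2 ≡ 1440^2 = 2073600 ≡ 495 (mod 2003)
2^46 = 2^32 · 2^8 · 2^4 · 2^2 ≡ 495 · 256 · 16 · 4 ≡ 1936 (mod 2003).
So A = 1936. Hiro then computes K = A^b mod p = 1936^17 mod 2003.
1936^1 ≡ 1936 (mod 2003)
1936^2 = (1936^1)^2 ≡ 1936^2 = 3748096 ≡ 483 (mod 2003)
1936^4 = (1936^2)^2 ≡ 483^2 = 233289 ≡ 941 (mod 2003)
1936^8 = (1936^4)^2 ≡ 941^2 = 885481 ≡ 155 (mod 2003)
1936^16 = (1936^8)^2 ≡ 155^2 = 24025 ≡ 1992 (mod 2003)
1936^17 = 1936^16 · 1936^1 ≡ 1992 · 1936 ≡ 737 (mod 2003).

737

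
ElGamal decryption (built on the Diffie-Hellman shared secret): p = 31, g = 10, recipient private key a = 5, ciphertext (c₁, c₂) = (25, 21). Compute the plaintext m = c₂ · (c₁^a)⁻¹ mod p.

29

Shared mask s = c₁^a mod p = 25^5 mod 31.
25^1 ≡ 25 (mod 31)
25^2 = (25^1)^2 ≡ 25^2 = 625 ≡ 5 (mod 31)
25^4 = (25^2)^2 ≡ 5^2 = 25 ≡ 25 (mod 31)
25^5 = 25^4 · 25^1 ≡ 25 · 25 ≡ 5 (mod 31).
So s = 5; s⁻¹ ≡ 25 (mod 31).
m = c₂ · s⁻¹ mod 31 = 21 · 25 mod 31 = 29.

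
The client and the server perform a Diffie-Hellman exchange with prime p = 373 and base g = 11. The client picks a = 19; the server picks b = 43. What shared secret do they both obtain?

The server sends B = g^b mod p = 11^43 mod 373.
11^1 ≡ 11 (mod 373)
11^2 = (11^1)^2 ≡ 11^2 = 121 ≡ 121 (mod 373)
11^4 = (11^2)^2 ≡ 121^2 = 14641 ≡ 94 (mod 373)
11^8 = (11^4)^2 ≡ 94^2 = 8836 ≡ 257 (mod 373)
11^16 = (11^8)^2 ≡ 257^2 = 66049 ≡ 28 (mod 373)
11^32 = (11^16)^2 ≡ 28^2 = 784 ≡ 38 (mod 373)
11^43 = 11^32 · 11^8 · 11^2 · 11^1 ≡ 38 · 257 · 121 · 11 ≡ 242 (mod 373).
So B = 242. The client then computes K = B^a mod p = 242^19 mod 373.
242^1 ≡ 242 (mod 373)
242^2 = (242^1)^2 ≡ 242^2 = 58564 ≡ 3 (mod 373)
242^4 = (242^2)^2 ≡ 3^2 = 9 ≡ 9 (mod 373)
242^8 = (242^4)^2 ≡ 9^2 = 81 ≡ 81 (mod 373)
242^16 = (242^8)^2 ≡ 81^2 = 6561 ≡ 220 (mod 373)
242^19 = 242^16 · 242^2 · 242^1 ≡ 220 · 3 · 242 ≡ 76 (mod 373).

76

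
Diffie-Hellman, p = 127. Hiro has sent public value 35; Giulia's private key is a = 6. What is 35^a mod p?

Shared key K = 35^6 mod 127.
35^1 ≡ 35 (mod 127)
35^2 = (35^1)^2 ≡ 35^2 = 1225 ≡ 82 (mod 127)
35^4 = (35^2)^2 ≡ 82^2 = 6724 ≡ 120 (mod 127)
35^6 = 35^4 · 35^2 ≡ 120 · 82 ≡ 61 (mod 127).

61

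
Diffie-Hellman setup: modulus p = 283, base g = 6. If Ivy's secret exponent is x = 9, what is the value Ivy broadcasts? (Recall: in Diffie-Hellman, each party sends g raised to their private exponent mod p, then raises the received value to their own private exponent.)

Public value = 6^9 mod 283.
6^1 ≡ 6 (mod 283)
6^2 = (6^1)^2 ≡ 6^2 = 36 ≡ 36 (mod 283)
6^4 = (6^2)^2 ≡ 36^2 = 1296 ≡ 164 (mod 283)
6^8 = (6^4)^2 ≡ 164^2 = 26896 ≡ 11 (mod 283)
6^9 = 6^8 · 6^1 ≡ 11 · 6 ≡ 66 (mod 283).

66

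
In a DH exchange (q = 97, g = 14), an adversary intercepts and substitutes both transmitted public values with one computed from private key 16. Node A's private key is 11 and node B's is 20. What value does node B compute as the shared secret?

Node B receives an adversary's public value M = 14^16 mod 97 instead of the honest one.
14^1 ≡ 14 (mod 97)
14^2 = (14^1)^2 ≡ 14^2 = 196 ≡ 2 (mod 97)
14^4 = (14^2)^2 ≡ 2^2 = 4 ≡ 4 (mod 97)
14^8 = (14^4)^2 ≡ 4^2 = 16 ≡ 16 (mod 97)
14^16 = (14^8)^2 ≡ 16^2 = 256 ≡ 62 (mod 97)
So M = 62. Node B computes K = M^20 mod 97.
62^1 ≡ 62 (mod 97)
62^2 = (62^1)^2 ≡ 62^2 = 3844 ≡ 61 (mod 97)
62^4 = (62^2)^2 ≡ 61^2 = 3721 ≡ 35 (mod 97)
62^8 = (62^4)^2 ≡ 35^2 = 1225 ≡ 61 (mod 97)
62^16 = (62^8)^2 ≡ 61^2 = 3721 ≡ 35 (mod 97)
62^20 = 62^16 · 62^4 ≡ 35 · 35 ≡ 61 (mod 97).

61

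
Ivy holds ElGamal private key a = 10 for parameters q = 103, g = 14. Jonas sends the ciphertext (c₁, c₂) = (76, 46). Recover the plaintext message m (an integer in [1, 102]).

Shared mask s = c₁^a mod q = 76^10 mod 103.
76^1 ≡ 76 (mod 103)
76^2 = (76^1)^2 ≡ 76^2 = 5776 ≡ 8 (mod 103)
76^4 = (76^2)^2 ≡ 8^2 = 64 ≡ 64 (mod 103)
76^8 = (76^4)^2 ≡ 64^2 = 4096 ≡ 79 (mod 103)
76^10 = 76^8 · 76^2 ≡ 79 · 8 ≡ 14 (mod 103).
So s = 14; s⁻¹ ≡ 81 (mod 103).
m = c₂ · s⁻¹ mod 103 = 46 · 81 mod 103 = 18.

18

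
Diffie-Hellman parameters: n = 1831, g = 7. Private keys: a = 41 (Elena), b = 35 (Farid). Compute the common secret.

15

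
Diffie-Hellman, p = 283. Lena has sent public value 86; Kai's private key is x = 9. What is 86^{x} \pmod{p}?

161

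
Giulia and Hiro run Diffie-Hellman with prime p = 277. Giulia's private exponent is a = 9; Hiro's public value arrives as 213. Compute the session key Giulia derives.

256

Shared key K = 213^9 mod 277.
213^1 ≡ 213 (mod 277)
213^2 = (213^1)^2 ≡ 213^2 = 45369 ≡ 218 (mod 277)
213^4 = (213^2)^2 ≡ 218^2 = 47524 ≡ 157 (mod 277)
213^8 = (213^4)^2 ≡ 157^2 = 24649 ≡ 273 (mod 277)
213^9 = 213^8 · 213^1 ≡ 273 · 213 ≡ 256 (mod 277).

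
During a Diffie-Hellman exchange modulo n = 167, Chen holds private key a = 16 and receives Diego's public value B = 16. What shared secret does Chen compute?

49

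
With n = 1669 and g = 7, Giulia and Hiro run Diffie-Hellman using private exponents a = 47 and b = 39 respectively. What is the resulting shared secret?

193

Hiro sends B = g^b mod n = 7^39 mod 1669.
7^1 ≡ 7 (mod 1669)
7^2 = (7^1)^2 ≡ 7^2 = 49 ≡ 49 (mod 1669)
7^4 = (7^2)^2 ≡ 49^2 = 2401 ≡ 732 (mod 1669)
7^8 = (7^4)^2 ≡ 732^2 = 535824 ≡ 75 (mod 1669)
7^16 = (7^8)^2 ≡ 75^2 = 5625 ≡ 618 (mod 1669)
7^32 = (7^16)^2 ≡ 618^2 = 381924 ≡ 1392 (mod 1669)
7^39 = 7^32 · 7^4 · 7^2 · 7^1 ≡ 1392 · 732 · 49 · 7 ≡ 847 (mod 1669).
So B = 847. Giulia then computes K = B^a mod n = 847^47 mod 1669.
847^1 ≡ 847 (mod 1669)
847^2 = (847^1)^2 ≡ 847^2 = 717409 ≡ 1408 (mod 1669)
847^4 = (847^2)^2 ≡ 1408^2 = 1982464 ≡ 1361 (mod 1669)
847^8 = (847^4)^2 ≡ 1361^2 = 1852321 ≡ 1400 (mod 1669)
847^16 = (847^8)^2 ≡ 1400^2 = 1960000 ≡ 594 (mod 1669)
847^32 = (847^16)^2 ≡ 594^2 = 352836 ≡ 677 (mod 1669)
847^47 = 847^32 · 847^8 · 847^4 · 847^2 · 847^1 ≡ 677 · 1400 · 1361 · 1408 · 847 ≡ 193 (mod 1669).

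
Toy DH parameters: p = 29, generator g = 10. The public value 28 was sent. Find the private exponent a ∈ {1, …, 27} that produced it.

14

Try successive powers of 10 modulo 29:
10^1 ≡ 10
10^2 ≡ 13
10^3 ≡ 14
10^4 ≡ 24
10^5 ≡ 8
10^6 ≡ 22
10^7 ≡ 17
10^8 ≡ 25
10^9 ≡ 18
10^10 ≡ 6
10^11 ≡ 2
10^12 ≡ 20
10^13 ≡ 26
10^14 ≡ 28
Found: a = 14.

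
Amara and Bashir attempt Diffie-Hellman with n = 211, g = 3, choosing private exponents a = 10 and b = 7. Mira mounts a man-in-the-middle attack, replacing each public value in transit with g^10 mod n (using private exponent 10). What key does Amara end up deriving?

178

Amara receives Mira's public value M = 3^10 mod 211 instead of the honest one.
3^1 ≡ 3 (mod 211)
3^2 = (3^1)^2 ≡ 3^2 = 9 ≡ 9 (mod 211)
3^4 = (3^2)^2 ≡ 9^2 = 81 ≡ 81 (mod 211)
3^8 = (3^4)^2 ≡ 81^2 = 6561 ≡ 20 (mod 211)
3^10 = 3^8 · 3^2 ≡ 20 · 9 ≡ 180 (mod 211).
So M = 180. Amara computes K = M^10 mod 211.
180^1 ≡ 180 (mod 211)
180^2 = (180^1)^2 ≡ 180^2 = 32400 ≡ 117 (mod 211)
180^4 = (180^2)^2 ≡ 117^2 = 13689 ≡ 185 (mod 211)
180^8 = (180^4)^2 ≡ 185^2 = 34225 ≡ 43 (mod 211)
180^10 = 180^8 · 180^2 ≡ 43 · 117 ≡ 178 (mod 211).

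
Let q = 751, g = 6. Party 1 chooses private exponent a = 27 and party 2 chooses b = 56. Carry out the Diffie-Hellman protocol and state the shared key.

575

Party 2 sends B = g^b mod q = 6^56 mod 751.
6^1 ≡ 6 (mod 751)
6^2 = (6^1)^2 ≡ 6^2 = 36 ≡ 36 (mod 751)
6^4 = (6^2)^2 ≡ 36^2 = 1296 ≡ 545 (mod 751)
6^8 = (6^4)^2 ≡ 545^2 = 297025 ≡ 380 (mod 751)
6^16 = (6^8)^2 ≡ 380^2 = 144400 ≡ 208 (mod 751)
6^32 = (6^16)^2 ≡ 208^2 = 43264 ≡ 457 (mod 751)
6^56 = 6^32 · 6^16 · 6^8 ≡ 457 · 208 · 380 ≡ 433 (mod 751).
So B = 433. Party 1 then computes K = B^a mod q = 433^27 mod 751.
433^1 ≡ 433 (mod 751)
433^2 = (433^1)^2 ≡ 433^2 = 187489 ≡ 490 (mod 751)
433^4 = (433^2)^2 ≡ 490^2 = 240100 ≡ 531 (mod 751)
433^8 = (433^4)^2 ≡ 531^2 = 281961 ≡ 336 (mod 751)
433^16 = (433^8)^2 ≡ 336^2 = 112896 ≡ 246 (mod 751)
433^27 = 433^16 · 433^8 · 433^2 · 433^1 ≡ 246 · 336 · 490 · 433 ≡ 575 (mod 751).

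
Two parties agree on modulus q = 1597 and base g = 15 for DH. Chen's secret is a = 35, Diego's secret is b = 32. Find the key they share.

Diego sends B = g^b mod q = 15^32 mod 1597.
15^1 ≡ 15 (mod 1597)
15^2 = (15^1)^2 ≡ 15^2 = 225 ≡ 225 (mod 1597)
15^4 = (15^2)^2 ≡ 225^2 = 50625 ≡ 1118 (mod 1597)
15^8 = (15^4)^2 ≡ 1118^2 = 1249924 ≡ 1070 (mod 1597)
15^16 = (15^8)^2 ≡ 1070^2 = 1144900 ≡ 1448 (mod 1597)
15^32 = (15^16)^2 ≡ 1448^2 = 2096704 ≡ 1440 (mod 1597)
So B = 1440. Chen then computes K = B^a mod q = 1440^35 mod 1597.
1440^1 ≡ 1440 (mod 1597)
1440^2 = (1440^1)^2 ≡ 1440^2 = 2073600 ≡ 694 (mod 1597)
1440^4 = (1440^2)^2 ≡ 694^2 = 481636 ≡ 939 (mod 1597)
1440^8 = (1440^4)^2 ≡ 939^2 = 881721 ≡ 177 (mod 1597)
1440^16 = (1440^8)^2 ≡ 177^2 = 31329 ≡ 986 (mod 1597)
1440^32 = (1440^16)^2 ≡ 986^2 = 972196 ≡ 1220 (mod 1597)
1440^35 = 1440^32 · 1440^2 · 1440^1 ≡ 1220 · 694 · 1440 ≡ 729 (mod 1597).

729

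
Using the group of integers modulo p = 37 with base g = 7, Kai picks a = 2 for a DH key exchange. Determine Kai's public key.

Public value = 7^2 mod 37.
7^1 ≡ 7 (mod 37)
7^2 = (7^1)^2 ≡ 7^2 = 49 ≡ 12 (mod 37)

12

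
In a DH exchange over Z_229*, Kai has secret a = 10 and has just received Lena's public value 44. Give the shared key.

161

Shared key K = 44^10 mod 229.
44^1 ≡ 44 (mod 229)
44^2 = (44^1)^2 ≡ 44^2 = 1936 ≡ 104 (mod 229)
44^4 = (44^2)^2 ≡ 104^2 = 10816 ≡ 53 (mod 229)
44^8 = (44^4)^2 ≡ 53^2 = 2809 ≡ 61 (mod 229)
44^10 = 44^8 · 44^2 ≡ 61 · 104 ≡ 161 (mod 229).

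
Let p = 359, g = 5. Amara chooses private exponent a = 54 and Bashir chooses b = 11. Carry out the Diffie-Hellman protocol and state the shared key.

74

Bashir sends B = g^b mod p = 5^11 mod 359.
5^1 ≡ 5 (mod 359)
5^2 = (5^1)^2 ≡ 5^2 = 25 ≡ 25 (mod 359)
5^4 = (5^2)^2 ≡ 25^2 = 625 ≡ 266 (mod 359)
5^8 = (5^4)^2 ≡ 266^2 = 70756 ≡ 33 (mod 359)
5^11 = 5^8 · 5^2 · 5^1 ≡ 33 · 25 · 5 ≡ 176 (mod 359).
So B = 176. Amara then computes K = B^a mod p = 176^54 mod 359.
176^1 ≡ 176 (mod 359)
176^2 = (176^1)^2 ≡ 176^2 = 30976 ≡ 102 (mod 359)
176^4 = (176^2)^2 ≡ 102^2 = 10404 ≡ 352 (mod 359)
176^8 = (176^4)^2 ≡ 352^2 = 123904 ≡ 49 (mod 359)
176^16 = (176^8)^2 ≡ 49^2 = 2401 ≡ 247 (mod 359)
176^32 = (176^16)^2 ≡ 247^2 = 61009 ≡ 338 (mod 359)
176^54 = 176^32 · 176^16 · 176^4 · 176^2 ≡ 338 · 247 · 352 · 102 ≡ 74 (mod 359).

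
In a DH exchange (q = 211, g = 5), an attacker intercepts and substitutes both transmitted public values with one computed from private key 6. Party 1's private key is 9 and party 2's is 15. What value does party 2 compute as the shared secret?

148

Party 2 receives an attacker's public value M = 5^6 mod 211 instead of the honest one.
5^1 ≡ 5 (mod 211)
5^2 = (5^1)^2 ≡ 5^2 = 25 ≡ 25 (mod 211)
5^4 = (5^2)^2 ≡ 25^2 = 625 ≡ 203 (mod 211)
5^6 = 5^4 · 5^2 ≡ 203 · 25 ≡ 11 (mod 211).
So M = 11. Party 2 computes K = M^15 mod 211.
11^1 ≡ 11 (mod 211)
11^2 = (11^1)^2 ≡ 11^2 = 121 ≡ 121 (mod 211)
11^4 = (11^2)^2 ≡ 121^2 = 14641 ≡ 82 (mod 211)
11^8 = (11^4)^2 ≡ 82^2 = 6724 ≡ 183 (mod 211)
11^15 = 11^8 · 11^4 · 11^2 · 11^1 ≡ 183 · 82 · 121 · 11 ≡ 148 (mod 211).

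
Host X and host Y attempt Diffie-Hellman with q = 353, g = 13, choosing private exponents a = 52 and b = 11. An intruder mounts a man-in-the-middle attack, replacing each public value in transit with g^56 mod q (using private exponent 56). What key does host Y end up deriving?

42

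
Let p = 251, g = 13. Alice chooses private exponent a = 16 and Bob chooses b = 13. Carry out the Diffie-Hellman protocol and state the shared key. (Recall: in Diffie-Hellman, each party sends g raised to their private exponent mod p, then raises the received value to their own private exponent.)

Alice sends A = g^a mod p = 13^16 mod 251.
13^1 ≡ 13 (mod 251)
13^2 = (13^1)^2 ≡ 13^2 = 169 ≡ 169 (mod 251)
13^4 = (13^2)^2 ≡ 169^2 = 28561 ≡ 198 (mod 251)
13^8 = (13^4)^2 ≡ 198^2 = 39204 ≡ 48 (mod 251)
13^16 = (13^8)^2 ≡ 48^2 = 2304 ≡ 45 (mod 251)
So A = 45. Bob then computes K = A^b mod p = 45^13 mod 251.
45^1 ≡ 45 (mod 251)
45^2 = (45^1)^2 ≡ 45^2 = 2025 ≡ 17 (mod 251)
45^4 = (45^2)^2 ≡ 17^2 = 289 ≡ 38 (mod 251)
45^8 = (45^4)^2 ≡ 38^2 = 1444 ≡ 189 (mod 251)
45^13 = 45^8 · 45^4 · 45^1 ≡ 189 · 38 · 45 ≡ 153 (mod 251).

153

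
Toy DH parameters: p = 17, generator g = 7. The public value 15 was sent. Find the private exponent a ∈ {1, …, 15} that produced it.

2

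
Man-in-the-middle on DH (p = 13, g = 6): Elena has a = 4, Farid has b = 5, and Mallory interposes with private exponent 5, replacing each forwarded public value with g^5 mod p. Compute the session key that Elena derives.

3

Elena receives Mallory's public value M = 6^5 mod 13 instead of the honest one.
6^1 ≡ 6 (mod 13)
6^2 = (6^1)^2 ≡ 6^2 = 36 ≡ 10 (mod 13)
6^4 = (6^2)^2 ≡ 10^2 = 100 ≡ 9 (mod 13)
6^5 = 6^4 · 6^1 ≡ 9 · 6 ≡ 2 (mod 13).
So M = 2. Elena computes K = M^4 mod 13.
2^1 ≡ 2 (mod 13)
2^2 = (2^1)^2 ≡ 2^2 = 4 ≡ 4 (mod 13)
2^4 = (2^2)^2 ≡ 4^2 = 16 ≡ 3 (mod 13)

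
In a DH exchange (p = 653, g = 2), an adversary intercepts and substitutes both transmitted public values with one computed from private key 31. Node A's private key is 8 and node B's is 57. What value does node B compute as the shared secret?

Node B receives an adversary's public value M = 2^31 mod 653 instead of the honest one.
2^1 ≡ 2 (mod 653)
2^2 = (2^1)^2 ≡ 2^2 = 4 ≡ 4 (mod 653)
2^4 = (2^2)^2 ≡ 4^2 = 16 ≡ 16 (mod 653)
2^8 = (2^4)^2 ≡ 16^2 = 256 ≡ 256 (mod 653)
2^16 = (2^8)^2 ≡ 256^2 = 65536 ≡ 236 (mod 653)
2^31 = 2^16 · 2^8 · 2^4 · 2^2 · 2^1 ≡ 236 · 256 · 16 · 4 · 2 ≡ 422 (mod 653).
So M = 422. Node B computes K = M^57 mod 653.
422^1 ≡ 422 (mod 653)
422^2 = (422^1)^2 ≡ 422^2 = 178084 ≡ 468 (mod 653)
422^4 = (422^2)^2 ≡ 468^2 = 219024 ≡ 269 (mod 653)
422^8 = (422^4)^2 ≡ 269^2 = 72361 ≡ 531 (mod 653)
422^16 = (422^8)^2 ≡ 531^2 = 281961 ≡ 518 (mod 653)
422^32 = (422^16)^2 ≡ 518^2 = 268324 ≡ 594 (mod 653)
422^57 = 422^32 · 422^16 · 422^8 · 422^1 ≡ 594 · 518 · 531 · 422 ≡ 227 (mod 653).

227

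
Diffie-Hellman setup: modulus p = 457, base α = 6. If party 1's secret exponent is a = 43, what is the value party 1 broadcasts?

Public value = 6^43 (mod 457).
6^1 ≡ 6 (mod 457)
6^2 = (6^1)^2 ≡ 6^2 = 36 ≡ 36 (mod 457)
6^4 = (6^2)^2 ≡ 36^2 = 1296 ≡ 382 (mod 457)
6^8 = (6^4)^2 ≡ 382^2 = 145924 ≡ 141 (mod 457)
6^16 = (6^8)^2 ≡ 141^2 = 19881 ≡ 230 (mod 457)
6^32 = (6^16)^2 ≡ 230^2 = 52900 ≡ 345 (mod 457)
6^43 = 6^32 · 6^8 · 6^2 · 6^1 ≡ 345 · 141 · 36 · 6 ≡ 433 (mod 457).

433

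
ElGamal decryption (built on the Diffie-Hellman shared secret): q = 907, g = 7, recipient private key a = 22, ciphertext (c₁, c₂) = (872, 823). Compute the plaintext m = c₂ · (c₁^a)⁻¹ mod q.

Shared mask s = c₁^a mod q = 872^22 mod 907.
872^1 ≡ 872 (mod 907)
872^2 = (872^1)^2 ≡ 872^2 = 760384 ≡ 318 (mod 907)
872^4 = (872^2)^2 ≡ 318^2 = 101124 ≡ 447 (mod 907)
872^8 = (872^4)^2 ≡ 447^2 = 199809 ≡ 269 (mod 907)
872^16 = (872^8)^2 ≡ 269^2 = 72361 ≡ 708 (mod 907)
872^22 = 872^16 · 872^4 · 872^2 ≡ 708 · 447 · 318 ≡ 462 (mod 907).
So s = 462; s⁻¹ ≡ 587 (mod 907).
m = c₂ · s⁻¹ mod 907 = 823 · 587 mod 907 = 577.

577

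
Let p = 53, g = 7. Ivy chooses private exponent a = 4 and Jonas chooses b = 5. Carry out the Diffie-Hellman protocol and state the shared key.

Jonas sends B = g^b mod p = 7^5 mod 53.
7^1 ≡ 7 (mod 53)
7^2 = (7^1)^2 ≡ 7^2 = 49 ≡ 49 (mod 53)
7^4 = (7^2)^2 ≡ 49^2 = 2401 ≡ 16 (mod 53)
7^5 = 7^4 · 7^1 ≡ 16 · 7 ≡ 6 (mod 53).
So B = 6. Ivy then computes K = B^a mod p = 6^4 mod 53.
6^1 ≡ 6 (mod 53)
6^2 = (6^1)^2 ≡ 6^2 = 36 ≡ 36 (mod 53)
6^4 = (6^2)^2 ≡ 36^2 = 1296 ≡ 24 (mod 53)

24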